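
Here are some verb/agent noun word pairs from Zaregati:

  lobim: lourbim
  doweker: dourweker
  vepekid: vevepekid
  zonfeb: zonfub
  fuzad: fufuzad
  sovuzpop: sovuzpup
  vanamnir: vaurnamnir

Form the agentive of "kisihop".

vepekid and vanamnir both have last vowel 'i' yet inflect differently (vevepekid, vaurnamnir), so the last vowel is not what conditions the rule; the final letter is.
"kisihop" ends in -p. The one such stem in the data (sovuzpop → sovuzpup) changes the last vowel to 'u' (as does zonfeb), so the same rule applies.
The other patterns: stems ending in -d repeat the first consonant+vowel as a prefix; stems ending in -m or -r insert -ur- after the first vowel.
So kisihop → kisihup.

kisihup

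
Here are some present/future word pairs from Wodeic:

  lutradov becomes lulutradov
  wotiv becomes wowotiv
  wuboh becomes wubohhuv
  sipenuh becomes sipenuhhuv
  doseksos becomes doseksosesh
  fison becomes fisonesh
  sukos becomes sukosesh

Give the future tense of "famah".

lutradov and wuboh both have last vowel 'o' yet inflect differently (lulutradov, wubohhuv), so the last vowel is not what conditions the rule; the final letter is.
"famah" ends in -h. The stems ending in -h (wuboh → wubohhuv, sipenuh → sipenuhhuv) double the final consonant and add -uv.
The other patterns: stems ending in -v repeat the first consonant+vowel as a prefix; stems ending in -n or -s add -esh.
So famah → famahhuv.

famahhuv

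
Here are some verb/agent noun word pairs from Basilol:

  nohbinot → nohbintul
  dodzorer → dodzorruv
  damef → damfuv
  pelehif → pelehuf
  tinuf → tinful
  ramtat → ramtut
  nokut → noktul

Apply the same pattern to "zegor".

damef and tinuf both end in -f yet inflect differently (damfuv, tinful), so the final letter is not what conditions the rule; the last vowel is.
"zegor" has last vowel 'o'. The one such stem in the data (nohbinot → nohbintul) deletes the last vowel and adds -ul (as do nokut, tinuf), so the same rule applies.
So zegor → zegrul.

zegrul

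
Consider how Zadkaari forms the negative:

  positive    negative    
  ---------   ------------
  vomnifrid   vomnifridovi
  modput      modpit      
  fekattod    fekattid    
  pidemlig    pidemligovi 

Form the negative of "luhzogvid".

vomnifrid and fekattod both end in -d yet inflect differently (vomnifridovi, fekattid), so the final letter is not what conditions the rule; the last vowel is.
"luhzogvid" has last vowel 'i'. The stems whose last vowel is 'i' (pidemlig → pidemligovi, vomnifrid → vomnifridovi) add -ovi.
So luhzogvid → luhzogvidovi.

luhzogvidovi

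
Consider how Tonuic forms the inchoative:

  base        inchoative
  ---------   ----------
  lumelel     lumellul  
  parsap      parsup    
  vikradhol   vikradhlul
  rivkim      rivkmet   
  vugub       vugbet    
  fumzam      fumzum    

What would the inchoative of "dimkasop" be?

dimkaspul

fumzam and rivkim both end in -m yet inflect differently (fumzum, rivkmet), so the final letter is not what conditions the rule; the last vowel is.
"dimkasop" has last vowel 'o'. The one such stem in the data (vikradhol → vikradhlul) deletes the last vowel and adds -ul (as does lumelel), so the same rule applies.
The other patterns: stems whose last vowel is 'a' change the last vowel to 'u'; stems whose last vowel is 'i' or 'u' delete the last vowel and add -et.
So dimkasop → dimkaspul.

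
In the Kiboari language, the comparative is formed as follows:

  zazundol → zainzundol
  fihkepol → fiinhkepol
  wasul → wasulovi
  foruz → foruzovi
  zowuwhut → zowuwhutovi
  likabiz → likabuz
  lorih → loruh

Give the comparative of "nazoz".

nainzoz

zazundol and wasul both end in -l yet inflect differently (zainzundol, wasulovi), so the final letter is not what conditions the rule; the last vowel is.
"nazoz" has last vowel 'o'. The stems whose last vowel is 'o' (zazundol → zainzundol, fihkepol → fiinhkepol) insert -in- after the first vowel.
So nazoz → nainzoz.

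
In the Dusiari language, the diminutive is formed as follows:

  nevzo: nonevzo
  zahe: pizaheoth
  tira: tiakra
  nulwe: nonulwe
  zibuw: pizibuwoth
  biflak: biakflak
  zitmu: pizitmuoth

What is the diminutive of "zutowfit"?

pizutowfitoth

nulwe and zahe both end in -e yet inflect differently (nonulwe, pizaheoth), so the final letter is not what conditions the rule; the first letter is.
"zutowfit" begins with z-. The stems beginning with z- (zibuw → pizibuwoth, zitmu → pizitmuoth, zahe → pizaheoth) add pi- … -oth around the stem.
So zutowfit → pizutowfitoth.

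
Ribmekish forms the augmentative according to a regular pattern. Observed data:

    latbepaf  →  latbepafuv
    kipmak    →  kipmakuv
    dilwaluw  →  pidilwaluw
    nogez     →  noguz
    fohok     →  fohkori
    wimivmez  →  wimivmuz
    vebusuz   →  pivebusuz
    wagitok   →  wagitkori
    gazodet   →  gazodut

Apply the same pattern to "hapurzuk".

wagitok and kipmak both end in -k yet inflect differently (wagitkori, kipmakuv), so the final letter is not what conditions the rule; the last vowel is.
"hapurzuk" has last vowel 'u'. The stems whose last vowel is 'u' (vebusuz → pivebusuz, dilwaluw → pidilwaluw) add the prefix pi-.
The other patterns: stems whose last vowel is 'o' delete the last vowel and add -ori; stems whose last vowel is 'a' add -uv; stems whose last vowel is 'e' change the last vowel to 'u'.
So hapurzuk → pihapurzuk.

pihapurzuk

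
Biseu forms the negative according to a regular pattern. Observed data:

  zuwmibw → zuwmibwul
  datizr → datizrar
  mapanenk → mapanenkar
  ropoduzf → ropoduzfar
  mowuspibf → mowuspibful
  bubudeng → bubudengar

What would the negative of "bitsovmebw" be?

"bitsovmebw" has second-to-last letter 'b'. The stems whose second-to-last letter is 'b' (mowuspibf → mowuspibful, zuwmibw → zuwmibwul) add -ul.
So bitsovmebw → bitsovmebwul.

bitsovmebwul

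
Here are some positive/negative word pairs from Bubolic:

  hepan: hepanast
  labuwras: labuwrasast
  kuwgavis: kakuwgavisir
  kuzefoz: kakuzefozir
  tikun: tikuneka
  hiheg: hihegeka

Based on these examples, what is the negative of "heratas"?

heratasast

labuwras and kuwgavis both end in -s yet inflect differently (labuwrasast, kakuwgavisir), so the final letter is not what conditions the rule; the last vowel is.
"heratas" has last vowel 'a'. The stems whose last vowel is 'a' (hepan → hepanast, labuwras → labuwrasast) add -ast.
The other patterns: stems whose last vowel is 'i' or 'o' add ka- … -ir around the stem; stems whose last vowel is 'e' or 'u' add -eka.
So heratas → heratasast.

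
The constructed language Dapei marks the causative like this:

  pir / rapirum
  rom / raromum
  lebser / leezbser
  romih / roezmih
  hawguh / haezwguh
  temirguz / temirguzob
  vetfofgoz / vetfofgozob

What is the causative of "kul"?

pir and lebser both end in -r yet inflect differently (rapirum, leezbser), so the final letter is not what conditions the rule; the number of vowels is.
"kul" has 1 vowel. The stems with 1 vowel (pir → rapirum, rom → raromum) add ra- … -um around the stem.
So kul → rakulum.

rakulum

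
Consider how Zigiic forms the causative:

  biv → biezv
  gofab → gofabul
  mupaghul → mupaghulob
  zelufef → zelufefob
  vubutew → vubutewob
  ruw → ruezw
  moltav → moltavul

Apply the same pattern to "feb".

biv and moltav both end in -v yet inflect differently (biezv, moltavul), so the final letter is not what conditions the rule; the number of vowels is.
"feb" has 1 vowel. The stems with 1 vowel (biv → biezv, ruw → ruezw) insert -ez- after the first vowel.
The other patterns: stems with 2 vowels add -ul; stems with 3 vowels add -ob.
So feb → feezb.

feezb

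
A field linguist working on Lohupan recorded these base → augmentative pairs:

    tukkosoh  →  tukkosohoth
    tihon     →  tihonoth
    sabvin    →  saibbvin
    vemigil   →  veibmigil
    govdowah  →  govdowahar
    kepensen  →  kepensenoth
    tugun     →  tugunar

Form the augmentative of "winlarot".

tugun and kepensen both end in -n yet inflect differently (tugunar, kepensenoth), so the final letter is not what conditions the rule; the last vowel is.
"winlarot" has last vowel 'o'. The stems whose last vowel is 'o' (tukkosoh → tukkosohoth, tihon → tihonoth) add -oth.
The other patterns: stems whose last vowel is 'a' or 'u' add -ar; stems whose last vowel is 'i' insert -ib- after the first vowel.
So winlarot → winlarototh.

winlarototh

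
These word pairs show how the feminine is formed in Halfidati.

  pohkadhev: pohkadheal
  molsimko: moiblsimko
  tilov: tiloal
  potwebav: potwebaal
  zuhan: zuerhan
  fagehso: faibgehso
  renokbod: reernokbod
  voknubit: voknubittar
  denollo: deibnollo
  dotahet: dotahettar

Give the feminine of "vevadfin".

fagehso and tilov both have last vowel 'o' yet inflect differently (faibgehso, tiloal), so the last vowel is not what conditions the rule; the final letter is.
"vevadfin" ends in -n. The one such stem in the data (zuhan → zuerhan) inserts -er- after the first vowel (as does renokbod), so the same rule applies.
The other patterns: stems ending in -o insert -ib- after the first vowel; stems ending in -v drop the final letter and add -al; stems ending in -t double the final consonant and add -ar.
So vevadfin → veervadfin.

veervadfin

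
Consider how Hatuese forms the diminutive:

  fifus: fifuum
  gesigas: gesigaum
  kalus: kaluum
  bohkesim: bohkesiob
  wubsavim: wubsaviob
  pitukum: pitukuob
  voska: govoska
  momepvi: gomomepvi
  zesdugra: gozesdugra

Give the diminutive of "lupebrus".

lupebruum

"lupebrus" ends in -s. The stems ending in -s (fifus → fifuum, gesigas → gesigaum, kalus → kaluum) drop the final letter and add -um.
The other patterns: stems ending in -m drop the final letter and add -ob; stems ending in -a or -i add the prefix go-.
So lupebrus → lupebruum.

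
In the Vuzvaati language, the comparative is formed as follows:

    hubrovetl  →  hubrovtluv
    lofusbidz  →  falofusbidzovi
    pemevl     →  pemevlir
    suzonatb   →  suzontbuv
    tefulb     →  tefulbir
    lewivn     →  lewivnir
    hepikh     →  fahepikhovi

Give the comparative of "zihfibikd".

"zihfibikd" has second-to-last letter 'k'. The one such stem in the data (hepikh → fahepikhovi) adds fa- … -ovi around the stem, so the same rule applies.
So zihfibikd → fazihfibikdovi.

fazihfibikdovi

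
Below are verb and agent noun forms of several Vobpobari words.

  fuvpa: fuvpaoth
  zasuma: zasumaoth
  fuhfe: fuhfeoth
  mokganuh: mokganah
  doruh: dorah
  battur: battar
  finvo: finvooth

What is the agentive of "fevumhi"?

fevumhioth

"fevumhi" ends in a vowel. The stems ending in a vowel (fuvpa → fuvpaoth, zasuma → zasumaoth, fuhfe → fuhfeoth) add -oth.
The other pattern: stems ending in a consonant change the last vowel to 'a'.
So fevumhi → fevumhioth.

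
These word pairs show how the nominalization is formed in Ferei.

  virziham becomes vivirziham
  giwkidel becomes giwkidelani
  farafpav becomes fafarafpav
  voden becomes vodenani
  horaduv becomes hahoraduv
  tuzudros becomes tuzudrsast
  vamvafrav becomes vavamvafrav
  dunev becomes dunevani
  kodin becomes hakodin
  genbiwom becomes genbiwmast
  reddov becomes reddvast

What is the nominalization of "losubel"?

losubelani

"losubel" has last vowel 'e'. The stems whose last vowel is 'e' (voden → vodenani, giwkidel → giwkidelani, dunev → dunevani) add -ani.
So losubel → losubelani.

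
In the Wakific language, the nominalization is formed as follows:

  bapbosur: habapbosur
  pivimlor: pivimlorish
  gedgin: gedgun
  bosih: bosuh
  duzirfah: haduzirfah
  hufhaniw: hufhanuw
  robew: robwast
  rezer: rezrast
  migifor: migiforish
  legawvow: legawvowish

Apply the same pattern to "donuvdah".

legawvow and hufhaniw both end in -w yet inflect differently (legawvowish, hufhanuw), so the final letter is not what conditions the rule; the last vowel is.
"donuvdah" has last vowel 'a'. The one such stem in the data (duzirfah → haduzirfah) adds the prefix ha-, so the same rule applies.
The other patterns: stems whose last vowel is 'o' add -ish; stems whose last vowel is 'i' change the last vowel to 'u'; stems whose last vowel is 'e' delete the last vowel and add -ast.
So donuvdah → hadonuvdah.

hadonuvdah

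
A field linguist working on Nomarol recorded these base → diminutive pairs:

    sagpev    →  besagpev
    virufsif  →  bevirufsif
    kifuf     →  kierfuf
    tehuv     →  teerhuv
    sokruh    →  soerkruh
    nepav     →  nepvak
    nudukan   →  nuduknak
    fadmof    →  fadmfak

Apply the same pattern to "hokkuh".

hoerkkuh

virufsif and kifuf both end in -f yet inflect differently (bevirufsif, kierfuf), so the final letter is not what conditions the rule; the last vowel is.
"hokkuh" has last vowel 'u'. The stems whose last vowel is 'u' (kifuf → kierfuf, tehuv → teerhuv, sokruh → soerkruh) insert -er- after the first vowel.
So hokkuh → hoerkkuh.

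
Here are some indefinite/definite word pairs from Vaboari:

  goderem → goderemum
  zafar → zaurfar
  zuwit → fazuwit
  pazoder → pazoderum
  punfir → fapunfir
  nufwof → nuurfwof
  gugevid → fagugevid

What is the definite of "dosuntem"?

dosuntemum

"dosuntem" has last vowel 'e'. The stems whose last vowel is 'e' (goderem → goderemum, pazoder → pazoderum) add -um.
So dosuntem → dosuntemum.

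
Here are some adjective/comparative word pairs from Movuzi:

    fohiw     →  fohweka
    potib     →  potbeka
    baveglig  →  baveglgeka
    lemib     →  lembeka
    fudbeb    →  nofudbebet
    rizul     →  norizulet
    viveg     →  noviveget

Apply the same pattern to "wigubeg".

potib and fudbeb both end in -b yet inflect differently (potbeka, nofudbebet), so the final letter is not what conditions the rule; the last vowel is.
"wigubeg" has last vowel 'e'. The stems whose last vowel is 'e' (fudbeb → nofudbebet, viveg → noviveget) add no- … -et around the stem.
So wigubeg → nowigubeget.

nowigubeget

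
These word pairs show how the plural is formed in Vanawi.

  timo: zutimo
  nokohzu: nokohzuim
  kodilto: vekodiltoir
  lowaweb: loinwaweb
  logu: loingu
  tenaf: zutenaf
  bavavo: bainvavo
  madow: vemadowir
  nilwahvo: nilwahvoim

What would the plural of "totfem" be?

zutotfem

"totfem" begins with t-. The stems beginning with t- (timo → zutimo, tenaf → zutenaf) add the prefix zu-.
The other patterns: stems beginning with n- add -im; stems beginning with b- or l- insert -in- after the first vowel; stems beginning with k- or m- add ve- … -ir around the stem.
So totfem → zutotfem.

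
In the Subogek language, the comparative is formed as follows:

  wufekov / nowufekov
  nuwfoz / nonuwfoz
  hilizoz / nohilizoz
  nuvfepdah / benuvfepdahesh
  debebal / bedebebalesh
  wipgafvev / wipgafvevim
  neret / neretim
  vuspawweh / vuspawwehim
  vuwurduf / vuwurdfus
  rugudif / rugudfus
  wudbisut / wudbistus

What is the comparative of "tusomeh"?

wufekov and wipgafvev both end in -v yet inflect differently (nowufekov, wipgafvevim), so the final letter is not what conditions the rule; the last vowel is.
"tusomeh" has last vowel 'e'. The stems whose last vowel is 'e' (wipgafvev → wipgafvevim, neret → neretim, vuspawweh → vuspawwehim) add -im.
So tusomeh → tusomehim.

tusomehim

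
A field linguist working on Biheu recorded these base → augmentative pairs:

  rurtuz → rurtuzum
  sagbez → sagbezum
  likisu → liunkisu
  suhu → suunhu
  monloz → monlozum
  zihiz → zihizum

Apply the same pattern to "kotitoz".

rurtuz and suhu both have last vowel 'u' yet inflect differently (rurtuzum, suunhu), so the last vowel is not what conditions the rule; the final letter is.
"kotitoz" ends in -z. The stems ending in -z (monloz → monlozum, zihiz → zihizum, rurtuz → rurtuzum) add -um.
So kotitoz → kotitozum.

kotitozum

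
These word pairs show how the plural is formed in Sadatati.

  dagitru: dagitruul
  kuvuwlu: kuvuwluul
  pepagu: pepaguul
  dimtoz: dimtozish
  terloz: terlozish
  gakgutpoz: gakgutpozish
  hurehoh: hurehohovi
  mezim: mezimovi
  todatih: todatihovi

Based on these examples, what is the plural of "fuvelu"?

fuveluul

dimtoz and hurehoh both have last vowel 'o' yet inflect differently (dimtozish, hurehohovi), so the last vowel is not what conditions the rule; the final letter is.
"fuvelu" ends in -u. The stems ending in -u (dagitru → dagitruul, kuvuwlu → kuvuwluul, pepagu → pepaguul) add -ul.
So fuvelu → fuveluul.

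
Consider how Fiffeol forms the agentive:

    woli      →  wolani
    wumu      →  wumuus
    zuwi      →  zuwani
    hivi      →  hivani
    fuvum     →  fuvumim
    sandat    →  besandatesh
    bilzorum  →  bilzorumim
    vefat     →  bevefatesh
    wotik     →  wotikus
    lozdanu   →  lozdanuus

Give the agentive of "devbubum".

devbubumim

bilzorum and wumu both have last vowel 'u' yet inflect differently (bilzorumim, wumuus), so the last vowel is not what conditions the rule; the final letter is.
"devbubum" ends in -m. The stems ending in -m (bilzorum → bilzorumim, fuvum → fuvumim) add -im.
So devbubum → devbubumim.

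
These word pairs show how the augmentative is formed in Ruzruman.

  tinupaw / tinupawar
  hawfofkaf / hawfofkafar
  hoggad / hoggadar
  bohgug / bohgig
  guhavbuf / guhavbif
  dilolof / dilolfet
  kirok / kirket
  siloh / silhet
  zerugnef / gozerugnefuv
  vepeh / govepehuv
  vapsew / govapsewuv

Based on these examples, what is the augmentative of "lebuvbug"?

lebuvbig

hawfofkaf and guhavbuf both end in -f yet inflect differently (hawfofkafar, guhavbif), so the final letter is not what conditions the rule; the last vowel is.
"lebuvbug" has last vowel 'u'. The stems whose last vowel is 'u' (bohgug → bohgig, guhavbuf → guhavbif) change the last vowel to 'i'.
So lebuvbug → lebuvbig.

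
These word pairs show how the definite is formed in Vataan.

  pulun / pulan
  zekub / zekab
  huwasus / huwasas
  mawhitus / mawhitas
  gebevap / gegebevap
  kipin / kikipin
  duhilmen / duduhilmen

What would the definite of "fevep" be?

pulun and kipin both end in -n yet inflect differently (pulan, kikipin), so the final letter is not what conditions the rule; the last vowel is.
"fevep" has last vowel 'e'. The one such stem in the data (duhilmen → duduhilmen) repeats the first consonant+vowel as a prefix (as do gebevap, kipin), so the same rule applies.
The other pattern: stems whose last vowel is 'u' change the last vowel to 'a'.
So fevep → fefevep.

fefevep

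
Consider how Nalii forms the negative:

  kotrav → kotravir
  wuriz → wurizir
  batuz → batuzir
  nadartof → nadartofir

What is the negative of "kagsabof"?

kagsabofir

Every pair shown (kotrav → kotravir, wuriz → wurizir, batuz → batuzir, …) follows the same rule: add -ir.
So kagsabof → kagsabofir.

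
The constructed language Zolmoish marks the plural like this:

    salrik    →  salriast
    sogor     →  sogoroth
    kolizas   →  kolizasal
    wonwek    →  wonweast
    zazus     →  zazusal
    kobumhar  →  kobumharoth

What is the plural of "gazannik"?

gazanniast

"gazannik" ends in -k. The stems ending in -k (wonwek → wonweast, salrik → salriast) drop the final letter and add -ast.
The other patterns: stems ending in -r add -oth; stems ending in -s add -al.
So gazannik → gazanniast.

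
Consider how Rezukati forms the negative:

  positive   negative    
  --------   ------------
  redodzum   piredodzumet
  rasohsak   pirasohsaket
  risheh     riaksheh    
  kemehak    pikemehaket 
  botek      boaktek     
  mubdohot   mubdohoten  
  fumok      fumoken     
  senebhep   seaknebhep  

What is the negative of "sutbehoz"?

botek and rasohsak both end in -k yet inflect differently (boaktek, pirasohsaket), so the final letter is not what conditions the rule; the last vowel is.
"sutbehoz" has last vowel 'o'. The stems whose last vowel is 'o' (mubdohot → mubdohoten, fumok → fumoken) add -en.
The other patterns: stems whose last vowel is 'e' insert -ak- after the first vowel; stems whose last vowel is 'a' or 'u' add pi- … -et around the stem.
So sutbehoz → sutbehozen.

sutbehozen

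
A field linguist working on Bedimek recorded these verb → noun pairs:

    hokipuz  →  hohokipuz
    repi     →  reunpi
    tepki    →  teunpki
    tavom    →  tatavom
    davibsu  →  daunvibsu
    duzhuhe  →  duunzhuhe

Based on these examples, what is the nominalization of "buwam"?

bubuwam

"buwam" ends in a consonant. The stems ending in a consonant (tavom → tatavom, hokipuz → hohokipuz) repeat the first consonant+vowel as a prefix.
The other pattern: stems ending in a vowel insert -un- after the first vowel.
So buwam → bubuwam.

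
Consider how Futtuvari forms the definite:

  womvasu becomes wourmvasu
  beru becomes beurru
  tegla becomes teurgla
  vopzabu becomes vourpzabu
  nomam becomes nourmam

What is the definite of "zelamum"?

Every pair shown (womvasu → wourmvasu, beru → beurru, tegla → teurgla, …) follows the same rule: insert -ur- after the first vowel.
So zelamum → zeurlamum.

zeurlamum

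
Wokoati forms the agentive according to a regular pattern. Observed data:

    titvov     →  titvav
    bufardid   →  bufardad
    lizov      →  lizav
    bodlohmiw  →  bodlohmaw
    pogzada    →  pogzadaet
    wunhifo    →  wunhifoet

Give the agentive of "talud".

talad

"talud" ends in a consonant. The stems ending in a consonant (titvov → titvav, bufardid → bufardad, lizov → lizav) change the last vowel to 'a'.
So talud → talad.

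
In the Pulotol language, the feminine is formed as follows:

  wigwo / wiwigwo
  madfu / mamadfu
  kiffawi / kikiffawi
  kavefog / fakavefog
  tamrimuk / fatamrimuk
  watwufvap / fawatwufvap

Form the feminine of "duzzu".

duduzzu

"duzzu" ends in a vowel. The stems ending in a vowel (wigwo → wiwigwo, madfu → mamadfu, kiffawi → kikiffawi) repeat the first consonant+vowel as a prefix.
The other pattern: stems ending in a consonant add the prefix fa-.
So duzzu → duduzzu.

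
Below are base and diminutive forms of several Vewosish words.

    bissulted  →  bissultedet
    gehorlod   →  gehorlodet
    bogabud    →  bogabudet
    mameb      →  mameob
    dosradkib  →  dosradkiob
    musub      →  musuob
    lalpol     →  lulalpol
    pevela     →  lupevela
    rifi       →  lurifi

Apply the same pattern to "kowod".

bissulted and mameb both have last vowel 'e' yet inflect differently (bissultedet, mameob), so the last vowel is not what conditions the rule; the final letter is.
"kowod" ends in -d. The stems ending in -d (bissulted → bissultedet, gehorlod → gehorlodet, bogabud → bogabudet) add -et.
The other patterns: stems ending in -b drop the final letter and add -ob; stems ending in -a, -i or -l add the prefix lu-.
So kowod → kowodet.

kowodet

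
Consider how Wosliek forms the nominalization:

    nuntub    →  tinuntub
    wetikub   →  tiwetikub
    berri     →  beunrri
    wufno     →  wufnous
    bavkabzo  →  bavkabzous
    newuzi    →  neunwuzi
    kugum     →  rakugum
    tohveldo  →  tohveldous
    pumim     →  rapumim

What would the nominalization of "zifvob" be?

tizifvob

kugum and wetikub both have last vowel 'u' yet inflect differently (rakugum, tiwetikub), so the last vowel is not what conditions the rule; the final letter is.
"zifvob" ends in -b. The stems ending in -b (wetikub → tiwetikub, nuntub → tinuntub) add the prefix ti-.
The other patterns: stems ending in -m add the prefix ra-; stems ending in -o add -us; stems ending in -i insert -un- after the first vowel.
So zifvob → tizifvob.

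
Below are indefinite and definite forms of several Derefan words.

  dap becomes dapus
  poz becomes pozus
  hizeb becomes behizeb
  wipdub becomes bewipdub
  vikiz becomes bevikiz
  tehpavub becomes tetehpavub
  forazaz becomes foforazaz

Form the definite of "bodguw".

bebodguw

"bodguw" has 2 vowels. The stems with 2 vowels (hizeb → behizeb, wipdub → bewipdub, vikiz → bevikiz) add the prefix be-.
The other patterns: stems with 1 vowel add -us; stems with 3 vowels repeat the first consonant+vowel as a prefix.
So bodguw → bebodguw.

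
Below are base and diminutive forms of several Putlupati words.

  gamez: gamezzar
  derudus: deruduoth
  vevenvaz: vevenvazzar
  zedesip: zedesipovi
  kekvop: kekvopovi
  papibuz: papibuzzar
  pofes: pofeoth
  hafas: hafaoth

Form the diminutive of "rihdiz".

rihdizzar

pofes and gamez both have last vowel 'e' yet inflect differently (pofeoth, gamezzar), so the last vowel is not what conditions the rule; the final letter is.
"rihdiz" ends in -z. The stems ending in -z (gamez → gamezzar, vevenvaz → vevenvazzar, papibuz → papibuzzar) double the final consonant and add -ar.
The other patterns: stems ending in -p add -ovi; stems ending in -s drop the final letter and add -oth.
So rihdiz → rihdizzar.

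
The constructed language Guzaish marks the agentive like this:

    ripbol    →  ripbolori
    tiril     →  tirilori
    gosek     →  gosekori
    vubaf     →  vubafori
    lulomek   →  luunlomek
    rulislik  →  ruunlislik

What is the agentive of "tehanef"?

"tehanef" has 3 vowels. The stems with 3 vowels (lulomek → luunlomek, rulislik → ruunlislik) insert -un- after the first vowel.
So tehanef → teunhanef.

teunhanef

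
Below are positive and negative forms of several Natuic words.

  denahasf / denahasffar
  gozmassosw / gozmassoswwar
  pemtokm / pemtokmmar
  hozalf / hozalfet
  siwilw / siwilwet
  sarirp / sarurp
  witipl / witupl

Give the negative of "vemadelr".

vemadelret

hozalf and denahasf both end in -f yet inflect differently (hozalfet, denahasffar), so the final letter is not what conditions the rule; the second-to-last letter is.
"vemadelr" has second-to-last letter 'l'. The stems whose second-to-last letter is 'l' (siwilw → siwilwet, hozalf → hozalfet) add -et.
So vemadelr → vemadelret.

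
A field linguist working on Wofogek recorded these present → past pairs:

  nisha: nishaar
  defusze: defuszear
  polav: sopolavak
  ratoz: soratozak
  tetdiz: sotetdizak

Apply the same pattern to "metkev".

sometkevak

nisha and polav both have last vowel 'a' yet inflect differently (nishaar, sopolavak), so the last vowel is not what conditions the rule; whether the stem ends in a vowel or a consonant is.
"metkev" ends in a consonant. The stems ending in a consonant (polav → sopolavak, ratoz → soratozak, tetdiz → sotetdizak) add so- … -ak around the stem.
The other pattern: stems ending in a vowel add -ar.
So metkev → sometkevak.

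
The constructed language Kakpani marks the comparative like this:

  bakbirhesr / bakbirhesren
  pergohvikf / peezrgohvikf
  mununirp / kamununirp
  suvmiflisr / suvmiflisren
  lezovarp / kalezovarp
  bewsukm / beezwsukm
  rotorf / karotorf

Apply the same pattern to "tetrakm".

"tetrakm" has second-to-last letter 'k'. The stems whose second-to-last letter is 'k' (pergohvikf → peezrgohvikf, bewsukm → beezwsukm) insert -ez- after the first vowel.
So tetrakm → teeztrakm.

teeztrakm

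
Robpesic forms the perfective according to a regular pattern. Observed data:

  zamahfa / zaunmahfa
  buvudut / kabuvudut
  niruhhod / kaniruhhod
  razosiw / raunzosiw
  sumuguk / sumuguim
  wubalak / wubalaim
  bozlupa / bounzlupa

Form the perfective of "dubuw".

sumuguk and buvudut both have last vowel 'u' yet inflect differently (sumuguim, kabuvudut), so the last vowel is not what conditions the rule; the final letter is.
"dubuw" ends in -w. The one such stem in the data (razosiw → raunzosiw) inserts -un- after the first vowel (as do zamahfa, bozlupa), so the same rule applies.
So dubuw → duunbuw.

duunbuw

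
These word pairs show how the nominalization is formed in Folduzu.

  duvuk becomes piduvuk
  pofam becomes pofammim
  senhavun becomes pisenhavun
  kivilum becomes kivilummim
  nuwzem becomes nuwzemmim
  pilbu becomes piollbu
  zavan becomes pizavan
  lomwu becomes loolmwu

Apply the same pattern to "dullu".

kivilum and pilbu both have last vowel 'u' yet inflect differently (kivilummim, piollbu), so the last vowel is not what conditions the rule; the final letter is.
"dullu" ends in -u. The stems ending in -u (pilbu → piollbu, lomwu → loolmwu) insert -ol- after the first vowel.
The other patterns: stems ending in -m double the final consonant and add -im; stems ending in -k or -n add the prefix pi-.
So dullu → duolllu.

duolllu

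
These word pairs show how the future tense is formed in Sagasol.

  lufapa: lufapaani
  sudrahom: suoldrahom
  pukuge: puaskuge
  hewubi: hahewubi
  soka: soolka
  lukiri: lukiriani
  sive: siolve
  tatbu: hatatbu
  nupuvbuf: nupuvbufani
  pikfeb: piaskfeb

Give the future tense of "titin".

hatitin

pukuge and sive both end in -e yet inflect differently (puaskuge, siolve), so the final letter is not what conditions the rule; the first letter is.
"titin" begins with t-. The one such stem in the data (tatbu → hatatbu) adds the prefix ha-, so the same rule applies.
The other patterns: stems beginning with p- insert -as- after the first vowel; stems beginning with s- insert -ol- after the first vowel; stems beginning with l- or n- add -ani.
So titin → hatitin.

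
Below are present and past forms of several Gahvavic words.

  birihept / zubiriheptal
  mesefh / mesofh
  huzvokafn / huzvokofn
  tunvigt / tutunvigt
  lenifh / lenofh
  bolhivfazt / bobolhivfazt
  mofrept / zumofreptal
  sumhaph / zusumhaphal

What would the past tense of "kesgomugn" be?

"kesgomugn" has second-to-last letter 'g'. The one such stem in the data (tunvigt → tutunvigt) repeats the first consonant+vowel as a prefix (as does bolhivfazt), so the same rule applies.
So kesgomugn → kekesgomugn.

kekesgomugn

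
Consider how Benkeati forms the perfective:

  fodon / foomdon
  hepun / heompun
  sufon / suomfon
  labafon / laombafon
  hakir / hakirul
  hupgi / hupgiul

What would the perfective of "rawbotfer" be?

hepun and hakir both begin with h- yet inflect differently (heompun, hakirul), so the first letter is not what conditions the rule; the final letter is.
"rawbotfer" ends in -r. The one such stem in the data (hakir → hakirul) adds -ul, so the same rule applies.
The other pattern: stems ending in -n insert -om- after the first vowel.
So rawbotfer → rawbotferul.

rawbotferul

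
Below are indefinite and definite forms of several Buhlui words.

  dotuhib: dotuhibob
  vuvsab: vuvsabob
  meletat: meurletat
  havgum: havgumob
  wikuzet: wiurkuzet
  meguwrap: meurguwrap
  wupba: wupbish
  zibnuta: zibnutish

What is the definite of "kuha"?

"kuha" ends in -a. The stems ending in -a (wupba → wupbish, zibnuta → zibnutish) drop the final letter and add -ish.
The other patterns: stems ending in -p or -t insert -ur- after the first vowel; stems ending in -b or -m add -ob.
So kuha → kuhish.

kuhish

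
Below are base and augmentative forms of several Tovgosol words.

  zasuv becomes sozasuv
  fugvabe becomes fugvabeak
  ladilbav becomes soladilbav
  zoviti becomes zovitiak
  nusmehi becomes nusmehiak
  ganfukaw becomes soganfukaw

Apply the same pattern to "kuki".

kukiak

"kuki" ends in a vowel. The stems ending in a vowel (zoviti → zovitiak, fugvabe → fugvabeak, nusmehi → nusmehiak) add -ak.
So kuki → kukiak.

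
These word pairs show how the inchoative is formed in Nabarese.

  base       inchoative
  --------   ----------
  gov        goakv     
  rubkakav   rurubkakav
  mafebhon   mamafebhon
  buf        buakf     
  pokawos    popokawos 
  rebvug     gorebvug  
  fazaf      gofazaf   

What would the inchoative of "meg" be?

buf and fazaf both end in -f yet inflect differently (buakf, gofazaf), so the final letter is not what conditions the rule; the number of vowels is.
"meg" has 1 vowel. The stems with 1 vowel (buf → buakf, gov → goakv) insert -ak- after the first vowel.
So meg → meakg.

meakg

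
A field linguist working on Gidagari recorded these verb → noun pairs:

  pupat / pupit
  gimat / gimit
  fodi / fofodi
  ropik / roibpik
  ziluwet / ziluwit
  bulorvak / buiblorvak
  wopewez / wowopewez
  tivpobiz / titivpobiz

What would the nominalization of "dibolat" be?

"dibolat" ends in -t. The stems ending in -t (gimat → gimit, pupat → pupit, ziluwet → ziluwit) change the last vowel to 'i'.
So dibolat → dibolit.

dibolit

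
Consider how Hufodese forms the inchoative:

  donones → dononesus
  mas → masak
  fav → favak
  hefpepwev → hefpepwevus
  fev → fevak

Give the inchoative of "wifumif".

wifumifus

"wifumif" has 3 vowels. The stems with 3 vowels (donones → dononesus, hefpepwev → hefpepwevus) add -us.
So wifumif → wifumifus.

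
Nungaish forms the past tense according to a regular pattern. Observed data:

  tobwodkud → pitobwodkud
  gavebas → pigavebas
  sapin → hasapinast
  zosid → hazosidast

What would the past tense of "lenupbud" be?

"lenupbud" has last vowel 'u'. The one such stem in the data (tobwodkud → pitobwodkud) adds the prefix pi-, so the same rule applies.
So lenupbud → pilenupbud.

pilenupbud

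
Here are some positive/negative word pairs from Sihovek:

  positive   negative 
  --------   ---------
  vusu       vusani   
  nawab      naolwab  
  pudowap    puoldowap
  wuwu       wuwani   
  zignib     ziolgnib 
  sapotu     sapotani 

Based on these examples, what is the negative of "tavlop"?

taolvlop

"tavlop" ends in -p. The one such stem in the data (pudowap → puoldowap) inserts -ol- after the first vowel (as do nawab, zignib), so the same rule applies.
The other pattern: stems ending in -u drop the final letter and add -ani.
So tavlop → taolvlop.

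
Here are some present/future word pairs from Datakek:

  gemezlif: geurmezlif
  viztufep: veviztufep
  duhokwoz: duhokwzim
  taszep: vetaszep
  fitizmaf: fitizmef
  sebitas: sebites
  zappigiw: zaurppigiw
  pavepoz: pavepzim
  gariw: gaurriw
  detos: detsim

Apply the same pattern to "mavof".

"mavof" has last vowel 'o'. The stems whose last vowel is 'o' (pavepoz → pavepzim, detos → detsim, duhokwoz → duhokwzim) delete the last vowel and add -im.
The other patterns: stems whose last vowel is 'a' change the last vowel to 'e'; stems whose last vowel is 'i' insert -ur- after the first vowel; stems whose last vowel is 'e' add the prefix ve-.
So mavof → mavfim.

mavfim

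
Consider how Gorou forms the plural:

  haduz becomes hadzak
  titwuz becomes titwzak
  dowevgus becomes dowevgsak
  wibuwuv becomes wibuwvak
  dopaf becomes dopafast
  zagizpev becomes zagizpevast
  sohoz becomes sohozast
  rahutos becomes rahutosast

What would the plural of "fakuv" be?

wibuwuv and zagizpev both end in -v yet inflect differently (wibuwvak, zagizpevast), so the final letter is not what conditions the rule; the last vowel is.
"fakuv" has last vowel 'u'. The stems whose last vowel is 'u' (haduz → hadzak, titwuz → titwzak, dowevgus → dowevgsak) delete the last vowel and add -ak.
So fakuv → fakvak.

fakvak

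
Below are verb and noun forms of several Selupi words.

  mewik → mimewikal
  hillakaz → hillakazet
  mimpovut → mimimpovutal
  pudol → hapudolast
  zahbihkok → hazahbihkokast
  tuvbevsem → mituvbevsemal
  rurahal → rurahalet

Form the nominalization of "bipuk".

mibipukal

"bipuk" has last vowel 'u'. The one such stem in the data (mimpovut → mimimpovutal) adds mi- … -al around the stem, so the same rule applies.
The other patterns: stems whose last vowel is 'o' add ha- … -ast around the stem; stems whose last vowel is 'a' add -et.
So bipuk → mibipukal.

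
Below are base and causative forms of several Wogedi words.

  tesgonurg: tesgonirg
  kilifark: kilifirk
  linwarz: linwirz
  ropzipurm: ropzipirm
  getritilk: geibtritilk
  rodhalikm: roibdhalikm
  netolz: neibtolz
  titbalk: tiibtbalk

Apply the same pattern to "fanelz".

kilifark and getritilk both end in -k yet inflect differently (kilifirk, geibtritilk), so the final letter is not what conditions the rule; the second-to-last letter is.
"fanelz" has second-to-last letter 'l'. The stems whose second-to-last letter is 'l' (getritilk → geibtritilk, netolz → neibtolz, titbalk → tiibtbalk) insert -ib- after the first vowel.
The other pattern: stems whose second-to-last letter is 'r' change the last vowel to 'i'.
So fanelz → faibnelz.

faibnelz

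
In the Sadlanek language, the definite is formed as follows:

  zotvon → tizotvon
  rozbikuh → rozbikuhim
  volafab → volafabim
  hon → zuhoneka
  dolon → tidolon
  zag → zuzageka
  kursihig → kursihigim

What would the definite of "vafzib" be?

hon and zotvon both end in -n yet inflect differently (zuhoneka, tizotvon), so the final letter is not what conditions the rule; the number of vowels is.
"vafzib" has 2 vowels. The stems with 2 vowels (zotvon → tizotvon, dolon → tidolon) add the prefix ti-.
So vafzib → tivafzib.

tivafzib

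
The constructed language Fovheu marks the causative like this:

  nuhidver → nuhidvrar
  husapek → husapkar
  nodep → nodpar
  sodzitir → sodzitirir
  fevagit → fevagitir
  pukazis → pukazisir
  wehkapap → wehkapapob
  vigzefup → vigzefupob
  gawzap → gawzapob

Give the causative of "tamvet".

"tamvet" has last vowel 'e'. The stems whose last vowel is 'e' (nuhidver → nuhidvrar, husapek → husapkar, nodep → nodpar) delete the last vowel and add -ar.
So tamvet → tamvtar.

tamvtar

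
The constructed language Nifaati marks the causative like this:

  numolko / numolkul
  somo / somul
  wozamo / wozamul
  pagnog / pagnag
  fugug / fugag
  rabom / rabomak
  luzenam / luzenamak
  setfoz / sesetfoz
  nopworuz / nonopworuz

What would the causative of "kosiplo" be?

kosiplul

numolko and pagnog both have last vowel 'o' yet inflect differently (numolkul, pagnag), so the last vowel is not what conditions the rule; the final letter is.
"kosiplo" ends in -o. The stems ending in -o (numolko → numolkul, somo → somul, wozamo → wozamul) drop the final letter and add -ul.
So kosiplo → kosiplul.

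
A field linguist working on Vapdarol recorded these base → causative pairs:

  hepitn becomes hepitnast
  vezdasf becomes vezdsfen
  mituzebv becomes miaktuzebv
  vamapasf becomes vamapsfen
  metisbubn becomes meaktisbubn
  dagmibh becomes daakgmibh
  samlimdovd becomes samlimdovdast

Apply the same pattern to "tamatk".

tamatkast

"tamatk" has second-to-last letter 't'. The one such stem in the data (hepitn → hepitnast) adds -ast, so the same rule applies.
The other patterns: stems whose second-to-last letter is 's' delete the last vowel and add -en; stems whose second-to-last letter is 'b' insert -ak- after the first vowel.
So tamatk → tamatkast.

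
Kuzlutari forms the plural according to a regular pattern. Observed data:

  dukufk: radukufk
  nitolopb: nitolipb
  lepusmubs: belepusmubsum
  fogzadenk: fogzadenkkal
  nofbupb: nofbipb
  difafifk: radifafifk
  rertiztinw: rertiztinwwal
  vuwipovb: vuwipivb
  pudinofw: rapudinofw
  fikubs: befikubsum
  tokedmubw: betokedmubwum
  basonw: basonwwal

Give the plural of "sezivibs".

besezivibsum

"sezivibs" has second-to-last letter 'b'. The stems whose second-to-last letter is 'b' (tokedmubw → betokedmubwum, lepusmubs → belepusmubsum, fikubs → befikubsum) add be- … -um around the stem.
The other patterns: stems whose second-to-last letter is 'f' add the prefix ra-; stems whose second-to-last letter is 'n' double the final consonant and add -al; stems whose second-to-last letter is 'p' or 'v' change the last vowel to 'i'.
So sezivibs → besezivibsum.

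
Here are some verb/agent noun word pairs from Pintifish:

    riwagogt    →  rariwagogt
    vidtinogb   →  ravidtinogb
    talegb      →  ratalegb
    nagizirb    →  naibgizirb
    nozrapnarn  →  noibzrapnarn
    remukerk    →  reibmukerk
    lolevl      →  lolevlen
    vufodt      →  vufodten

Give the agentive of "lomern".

loibmern

"lomern" has second-to-last letter 'r'. The stems whose second-to-last letter is 'r' (nagizirb → naibgizirb, nozrapnarn → noibzrapnarn, remukerk → reibmukerk) insert -ib- after the first vowel.
The other patterns: stems whose second-to-last letter is 'g' add the prefix ra-; stems whose second-to-last letter is 'd' or 'v' add -en.
So lomern → loibmern.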